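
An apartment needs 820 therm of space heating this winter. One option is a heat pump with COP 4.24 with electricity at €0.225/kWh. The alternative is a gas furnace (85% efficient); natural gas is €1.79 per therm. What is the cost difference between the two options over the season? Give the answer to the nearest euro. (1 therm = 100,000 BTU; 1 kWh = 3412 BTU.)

Heat load = 820 therm × 100,000 = 82,000,000 BTU
Gas: input = 82,000,000 / 0.85 = 96,470,588 BTU = 964.7 therm → 964.7 × €1.79 = €1,726.82
Heat pump: 82,000,000 BTU / 3412 = 24,030 kWh heat; / 4.24 = 5,668 kWh in → × €0.225 = €1,275.33
Difference = |€1,726.82 − €1,275.33| = €451.50 ≈ €451

€451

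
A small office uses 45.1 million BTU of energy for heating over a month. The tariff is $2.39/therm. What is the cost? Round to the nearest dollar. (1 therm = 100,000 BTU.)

45.1 million BTU × (10 therm/million BTU) = 451 therm
Cost = 451 therm × $2.39/therm = $1,077.89 ≈ $1078

$1078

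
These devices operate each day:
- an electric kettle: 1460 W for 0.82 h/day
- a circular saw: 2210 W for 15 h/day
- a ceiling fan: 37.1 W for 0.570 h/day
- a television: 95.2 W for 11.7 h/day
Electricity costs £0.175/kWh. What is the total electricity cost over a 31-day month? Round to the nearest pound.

£192

electric kettle: 1460 W × 0.82 h × 31 d = 37,113 Wh = 37.11 kWh
circular saw: 2210 W × 15 h × 31 d = 1,027,650 Wh = 1,028 kWh
ceiling fan: 37.1 W × 0.570 h × 31 d = 656 Wh = 0.6556 kWh
television: 95.2 W × 11.7 h × 31 d = 34,529 Wh = 34.53 kWh
Total energy = 37.11 + 1,028 + 0.6556 + 34.53 = 1,100 kWh
Cost = 1,100 kWh × £0.175 = £192.49 ≈ £192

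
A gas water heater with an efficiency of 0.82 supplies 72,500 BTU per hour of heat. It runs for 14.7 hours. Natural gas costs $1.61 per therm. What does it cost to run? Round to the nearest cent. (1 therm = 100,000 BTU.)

Heat delivered = 72,500 BTU/h × 14.7 h = 1,065,750 BTU
Gas input = 1,065,750 / 0.82 = 1,299,695 BTU
= 1,299,695 / 100,000 = 13 therm
Cost = 13 × $1.61/therm = $20.93

$20.93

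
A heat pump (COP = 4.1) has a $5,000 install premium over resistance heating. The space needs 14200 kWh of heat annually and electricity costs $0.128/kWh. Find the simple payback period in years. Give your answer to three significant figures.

Resistance: 14200 kWh × $0.128 = $1,817.60/yr
Heat pump: 14200 / 4.1 = 3463 kWh in → × $0.128 = $443.32/yr
Annual savings = $1,374.28
Payback = $5,000 / $1,374.28 = 3.64 years

3.64 years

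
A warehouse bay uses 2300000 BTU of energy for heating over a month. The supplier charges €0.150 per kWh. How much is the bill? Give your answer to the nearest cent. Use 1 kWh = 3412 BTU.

2300000 BTU × (0.00029308 kWh/BTU) = 674.1 kWh
Cost = 674.1 kWh × €0.150/kWh = €101.11

€101.11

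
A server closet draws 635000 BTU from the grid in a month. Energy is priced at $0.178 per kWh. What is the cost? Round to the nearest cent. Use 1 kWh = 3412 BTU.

635000 BTU × (0.00029308 kWh/BTU) = 186.1 kWh
Cost = 186.1 kWh × $0.178/kWh = $33.13

$33.13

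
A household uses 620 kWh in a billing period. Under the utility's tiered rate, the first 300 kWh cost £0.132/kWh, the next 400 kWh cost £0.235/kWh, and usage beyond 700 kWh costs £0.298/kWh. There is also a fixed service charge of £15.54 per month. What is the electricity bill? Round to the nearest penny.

First 300 kWh × £0.132 = £39.60
Next 320 kWh × £0.235 = £75.20
Remaining tier: 0 kWh (not reached)
Energy charge = £114.80; + service £15.54 = £130.34

£130.34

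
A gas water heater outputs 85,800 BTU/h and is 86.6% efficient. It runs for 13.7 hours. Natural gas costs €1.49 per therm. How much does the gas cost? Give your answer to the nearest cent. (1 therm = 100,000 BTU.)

Heat delivered = 85,800 BTU/h × 13.7 h = 1,175,460 BTU
Gas input = 1,175,460 / 0.866 = 1,357,344 BTU
= 1,357,344 / 100,000 = 13.57 therm
Cost = 13.57 × €1.49/therm = €20.22

€20.22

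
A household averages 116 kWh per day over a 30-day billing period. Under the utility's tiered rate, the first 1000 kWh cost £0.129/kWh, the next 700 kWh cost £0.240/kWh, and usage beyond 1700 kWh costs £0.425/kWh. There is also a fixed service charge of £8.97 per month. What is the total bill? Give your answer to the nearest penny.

£1062.47

Usage = 116 kWh/day × 30 days = 3480 kWh
First 1000 kWh × £0.129 = £129.00
Next 700 kWh × £0.240 = £168.00
Remaining 1780 kWh × £0.425 = £756.50
Energy charge = £1,053.50; + service £8.97 = £1,062.47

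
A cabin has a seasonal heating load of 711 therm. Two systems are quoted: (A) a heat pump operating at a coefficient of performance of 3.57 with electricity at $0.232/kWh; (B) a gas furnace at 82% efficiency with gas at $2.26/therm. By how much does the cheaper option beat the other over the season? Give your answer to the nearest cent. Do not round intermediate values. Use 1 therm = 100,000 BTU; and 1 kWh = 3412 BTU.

$605.39

Heat load = 711 therm × 100,000 = 71,100,000 BTU
Gas: input = 71,100,000 / 0.82 = 86,707,317 BTU = 867.1 therm → 867.1 × $2.26 = $1,959.59
Heat pump: 71,100,000 BTU / 3412 = 20,840 kWh heat; / 3.57 = 5,837 kWh in → × $0.232 = $1,354.19
Difference = |$1,959.59 − $1,354.19| = $605.39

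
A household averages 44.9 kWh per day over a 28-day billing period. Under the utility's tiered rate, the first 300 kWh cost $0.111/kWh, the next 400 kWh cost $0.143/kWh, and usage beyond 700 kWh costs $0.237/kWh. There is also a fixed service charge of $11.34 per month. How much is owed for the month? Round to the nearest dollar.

Usage = 44.9 kWh/day × 28 days = 1257.2 kWh
First 300 kWh × $0.111 = $33.30
Next 400 kWh × $0.143 = $57.20
Remaining 557.2 kWh × $0.237 = $132.06
Energy charge = $222.56; + service $11.34 = $233.90 ≈ $234

$234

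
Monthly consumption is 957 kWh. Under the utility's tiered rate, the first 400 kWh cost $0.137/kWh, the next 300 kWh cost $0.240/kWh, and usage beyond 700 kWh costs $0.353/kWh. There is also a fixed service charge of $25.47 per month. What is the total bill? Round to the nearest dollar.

$243

First 400 kWh × $0.137 = $54.80
Next 300 kWh × $0.240 = $72.00
Remaining 257 kWh × $0.353 = $90.72
Energy charge = $217.52; + service $25.47 = $242.99 ≈ $243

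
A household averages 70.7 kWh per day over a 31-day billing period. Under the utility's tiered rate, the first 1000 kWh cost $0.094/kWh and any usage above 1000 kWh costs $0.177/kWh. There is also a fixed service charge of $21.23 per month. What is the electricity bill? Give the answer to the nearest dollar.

$326

Usage = 70.7 kWh/day × 31 days = 2191.7 kWh
First 1000 kWh × $0.094 = $94.00
Remaining 1191.7 kWh × $0.177 = $210.93
Energy charge = $304.93; + service $21.23 = $326.16 ≈ $326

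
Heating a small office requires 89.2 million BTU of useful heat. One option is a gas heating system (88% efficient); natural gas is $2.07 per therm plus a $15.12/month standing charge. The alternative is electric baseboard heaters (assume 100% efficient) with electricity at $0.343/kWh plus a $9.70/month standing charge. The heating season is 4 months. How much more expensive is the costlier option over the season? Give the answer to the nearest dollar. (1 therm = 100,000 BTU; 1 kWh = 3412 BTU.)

$6847

Heat load = 89.2 × 10⁶ BTU = 89,200,000 BTU
Gas: input = 89,200,000 / 0.88 = 101,363,636 BTU = 1,014 therm → 1,014 × $2.07 = $2,098.23; + 4 × $15.12 standing = $2,158.71
Electric: 89,200,000 BTU / 3412 = 26,140 kWh → × $0.343 = $8,967.06; + 4 × $9.70 standing = $9,005.86
Difference = |$2,158.71 − $9,005.86| = $6,847.15 ≈ $6847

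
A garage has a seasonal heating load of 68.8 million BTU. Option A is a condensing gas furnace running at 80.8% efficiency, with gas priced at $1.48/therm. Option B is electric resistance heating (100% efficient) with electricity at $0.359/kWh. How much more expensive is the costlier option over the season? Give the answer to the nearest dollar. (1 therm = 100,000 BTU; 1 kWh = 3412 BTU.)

Heat load = 68.8 × 10⁶ BTU = 68,800,000 BTU
Gas: input = 68,800,000 / 0.808 = 85,148,515 BTU = 851.5 therm → 851.5 × $1.48 = $1,260.20
Electric: 68,800,000 BTU / 3412 = 20,160 kWh → × $0.359 = $7,238.92
Difference = |$1,260.20 − $7,238.92| = $5,978.72 ≈ $5979

$5979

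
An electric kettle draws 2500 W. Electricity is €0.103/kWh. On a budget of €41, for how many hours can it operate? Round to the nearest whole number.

159 h

Energy budget = €41 / €0.103 per kWh = 398.1 kWh = 398,058 Wh
Runtime = 398,058 Wh / 2500 W = 159.2 h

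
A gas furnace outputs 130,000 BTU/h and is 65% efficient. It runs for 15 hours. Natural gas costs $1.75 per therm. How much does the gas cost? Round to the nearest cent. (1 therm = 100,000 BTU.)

Heat delivered = 130,000 BTU/h × 15 h = 1,950,000 BTU
Gas input = 1,950,000 / 0.650 = 3,000,000 BTU
= 3,000,000 / 100,000 = 30 therm
Cost = 30 × $1.75/therm = $52.50

$52.50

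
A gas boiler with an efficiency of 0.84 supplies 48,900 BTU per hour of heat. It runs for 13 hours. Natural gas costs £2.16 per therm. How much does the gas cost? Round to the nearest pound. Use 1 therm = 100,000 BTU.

£16

Heat delivered = 48,900 BTU/h × 13 h = 635,700 BTU
Gas input = 635,700 / 0.84 = 756,786 BTU
= 756,786 / 100,000 = 7.568 therm
Cost = 7.568 × £2.16/therm = £16.35 ≈ £16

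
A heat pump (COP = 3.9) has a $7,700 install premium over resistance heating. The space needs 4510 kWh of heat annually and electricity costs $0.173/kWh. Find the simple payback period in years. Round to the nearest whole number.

Resistance: 4510 kWh × $0.173 = $780.23/yr
Heat pump: 4510 / 3.9 = 1156 kWh in → × $0.173 = $200.06/yr
Annual savings = $580.17
Payback = $7,700 / $580.17 = 13.3 years

13 years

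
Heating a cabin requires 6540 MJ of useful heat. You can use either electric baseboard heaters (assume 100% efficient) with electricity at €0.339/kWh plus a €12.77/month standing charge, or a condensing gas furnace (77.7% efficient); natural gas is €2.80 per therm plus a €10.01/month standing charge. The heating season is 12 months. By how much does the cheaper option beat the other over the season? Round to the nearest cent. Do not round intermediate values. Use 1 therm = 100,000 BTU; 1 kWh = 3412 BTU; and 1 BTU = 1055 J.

Heat load = 6540 MJ = 6,540,000,000 J / 1055 = 6,199,052 BTU
Gas: input = 6,199,052 / 0.777 = 7,978,188 BTU = 79.78 therm → 79.78 × €2.80 = €223.39; + 12 × €10.01 standing = €343.51
Electric: 6,199,052 BTU / 3412 = 1,817 kWh → × €0.339 = €615.91; + 12 × €12.77 standing = €769.15
Difference = |€343.51 − €769.15| = €425.64

€425.64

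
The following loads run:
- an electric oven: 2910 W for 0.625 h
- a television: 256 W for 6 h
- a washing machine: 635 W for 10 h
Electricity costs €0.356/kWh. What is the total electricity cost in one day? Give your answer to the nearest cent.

€3.45

electric oven: 2910 W × 0.625 h = 1,819 Wh = 1.819 kWh
television: 256 W × 6 h = 1,536 Wh = 1.536 kWh
washing machine: 635 W × 10 h = 6,350 Wh = 6.35 kWh
Total energy = 1.819 + 1.536 + 6.35 = 9.705 kWh
Cost = 9.705 kWh × €0.356 = €3.45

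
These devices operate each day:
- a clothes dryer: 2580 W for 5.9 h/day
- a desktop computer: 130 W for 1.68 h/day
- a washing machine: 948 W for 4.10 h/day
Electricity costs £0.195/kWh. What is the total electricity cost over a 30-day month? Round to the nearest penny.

clothes dryer: 2580 W × 5.9 h × 30 d = 456,660 Wh = 456.7 kWh
desktop computer: 130 W × 1.68 h × 30 d = 6,552 Wh = 6.552 kWh
washing machine: 948 W × 4.10 h × 30 d = 116,604 Wh = 116.6 kWh
Total energy = 456.7 + 6.552 + 116.6 = 579.8 kWh
Cost = 579.8 kWh × £0.195 = £113.06

£113.06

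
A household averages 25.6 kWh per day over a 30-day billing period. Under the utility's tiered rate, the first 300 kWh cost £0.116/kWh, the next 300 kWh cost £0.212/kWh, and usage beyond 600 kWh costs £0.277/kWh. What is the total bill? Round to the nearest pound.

Usage = 25.6 kWh/day × 30 days = 768 kWh
First 300 kWh × £0.116 = £34.80
Next 300 kWh × £0.212 = £63.60
Remaining 168 kWh × £0.277 = £46.54
Total = £144.94 ≈ £145

£145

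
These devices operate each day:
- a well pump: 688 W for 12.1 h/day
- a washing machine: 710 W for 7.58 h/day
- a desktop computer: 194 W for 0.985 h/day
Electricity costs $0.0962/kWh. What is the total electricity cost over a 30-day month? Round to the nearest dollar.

$40

well pump: 688 W × 12.1 h × 30 d = 249,744 Wh = 249.7 kWh
washing machine: 710 W × 7.58 h × 30 d = 161,454 Wh = 161.5 kWh
desktop computer: 194 W × 0.985 h × 30 d = 5,733 Wh = 5.733 kWh
Total energy = 249.7 + 161.5 + 5.733 = 416.9 kWh
Cost = 416.9 kWh × $0.0962 = $40.11 ≈ $40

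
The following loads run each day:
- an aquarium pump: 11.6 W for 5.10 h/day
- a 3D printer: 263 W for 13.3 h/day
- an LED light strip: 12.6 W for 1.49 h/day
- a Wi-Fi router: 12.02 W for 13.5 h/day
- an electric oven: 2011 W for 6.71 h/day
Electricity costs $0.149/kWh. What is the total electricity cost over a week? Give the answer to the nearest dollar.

aquarium pump: 11.6 W × 5.10 h × 7 d = 414 Wh = 0.4141 kWh
3D printer: 263 W × 13.3 h × 7 d = 24,485 Wh = 24.49 kWh
LED light strip: 12.6 W × 1.49 h × 7 d = 131 Wh = 0.1314 kWh
Wi-Fi router: 12.02 W × 13.5 h × 7 d = 1,136 Wh = 1.136 kWh
electric oven: 2011 W × 6.71 h × 7 d = 94,457 Wh = 94.46 kWh
Total energy = 0.4141 + 24.49 + 0.1314 + 1.136 + 94.46 = 120.6 kWh
Cost = 120.6 kWh × $0.149 = $17.97 ≈ $18

$18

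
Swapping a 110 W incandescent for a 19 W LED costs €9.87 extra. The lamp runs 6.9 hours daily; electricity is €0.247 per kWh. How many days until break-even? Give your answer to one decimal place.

Power saved = 110 − 19 = 91 W
Daily energy saved = 91 W × 6.9 h = 627.9 Wh = 0.6279 kWh
Daily savings = 0.6279 × €0.247 = €0.1551
Payback = €9.87 / €0.1551 per day = 63.64 days

63.6 days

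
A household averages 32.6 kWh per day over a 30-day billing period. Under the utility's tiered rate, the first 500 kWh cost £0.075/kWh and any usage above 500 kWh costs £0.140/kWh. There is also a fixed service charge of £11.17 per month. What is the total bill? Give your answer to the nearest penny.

£115.59

Usage = 32.6 kWh/day × 30 days = 978 kWh
First 500 kWh × £0.075 = £37.50
Remaining 478 kWh × £0.140 = £66.92
Energy charge = £104.42; + service £11.17 = £115.59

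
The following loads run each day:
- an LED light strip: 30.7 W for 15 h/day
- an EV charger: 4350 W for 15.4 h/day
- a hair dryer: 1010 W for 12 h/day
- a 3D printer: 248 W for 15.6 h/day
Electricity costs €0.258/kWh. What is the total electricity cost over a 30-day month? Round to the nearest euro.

LED light strip: 30.7 W × 15 h × 30 d = 13,815 Wh = 13.81 kWh
EV charger: 4350 W × 15.4 h × 30 d = 2,009,700 Wh = 2,010 kWh
hair dryer: 1010 W × 12 h × 30 d = 363,600 Wh = 363.6 kWh
3D printer: 248 W × 15.6 h × 30 d = 116,064 Wh = 116.1 kWh
Total energy = 13.81 + 2,010 + 363.6 + 116.1 = 2,503 kWh
Cost = 2,503 kWh × €0.258 = €645.82 ≈ €646

€646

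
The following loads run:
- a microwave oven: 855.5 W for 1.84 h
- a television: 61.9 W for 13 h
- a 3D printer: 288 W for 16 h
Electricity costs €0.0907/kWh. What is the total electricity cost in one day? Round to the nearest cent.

€0.63

microwave oven: 855.5 W × 1.84 h = 1,574 Wh = 1.574 kWh
television: 61.9 W × 13 h = 805 Wh = 0.8047 kWh
3D printer: 288 W × 16 h = 4,608 Wh = 4.608 kWh
Total energy = 1.574 + 0.8047 + 4.608 = 6.987 kWh
Cost = 6.987 kWh × €0.0907 = €0.63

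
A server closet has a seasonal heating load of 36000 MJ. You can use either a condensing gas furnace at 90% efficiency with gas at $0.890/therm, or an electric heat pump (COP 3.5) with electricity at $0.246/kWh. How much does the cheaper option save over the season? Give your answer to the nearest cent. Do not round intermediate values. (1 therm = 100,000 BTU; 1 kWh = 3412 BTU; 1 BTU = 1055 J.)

$365.48

Heat load = 36000 MJ = 36,000,000,000 J / 1055 = 34,123,223 BTU
Gas: input = 34,123,223 / 0.900 = 37,914,692 BTU = 379.1 therm → 379.1 × $0.890 = $337.44
Heat pump: 34,123,223 BTU / 3412 = 10,000 kWh heat; / 3.5 = 2,857 kWh in → × $0.246 = $702.92
Difference = |$337.44 − $702.92| = $365.48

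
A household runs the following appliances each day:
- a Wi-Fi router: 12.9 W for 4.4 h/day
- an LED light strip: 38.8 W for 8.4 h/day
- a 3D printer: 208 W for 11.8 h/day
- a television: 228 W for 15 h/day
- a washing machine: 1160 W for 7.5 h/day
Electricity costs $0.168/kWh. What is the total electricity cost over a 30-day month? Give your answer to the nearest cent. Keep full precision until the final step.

$75.38

Wi-Fi router: 12.9 W × 4.4 h × 30 d = 1,703 Wh = 1.703 kWh
LED light strip: 38.8 W × 8.4 h × 30 d = 9,778 Wh = 9.778 kWh
3D printer: 208 W × 11.8 h × 30 d = 73,632 Wh = 73.63 kWh
television: 228 W × 15 h × 30 d = 102,600 Wh = 102.6 kWh
washing machine: 1160 W × 7.5 h × 30 d = 261,000 Wh = 261 kWh
Total energy = 1.703 + 9.778 + 73.63 + 102.6 + 261 = 448.7 kWh
Cost = 448.7 kWh × $0.168 = $75.38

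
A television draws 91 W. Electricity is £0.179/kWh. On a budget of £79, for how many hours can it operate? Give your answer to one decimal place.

Energy budget = £79 / £0.179 per kWh = 441.3 kWh = 441,341 Wh
Runtime = 441,341 Wh / 91 W = 4,850 h

4849.9 h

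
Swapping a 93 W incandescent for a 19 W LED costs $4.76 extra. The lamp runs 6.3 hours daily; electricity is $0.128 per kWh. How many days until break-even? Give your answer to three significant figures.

79.8 days

Power saved = 93 − 19 = 74 W
Daily energy saved = 74 W × 6.3 h = 466.2 Wh = 0.4662 kWh
Daily savings = 0.4662 × $0.128 = $0.0597
Payback = $4.76 / $0.0597 per day = 79.77 days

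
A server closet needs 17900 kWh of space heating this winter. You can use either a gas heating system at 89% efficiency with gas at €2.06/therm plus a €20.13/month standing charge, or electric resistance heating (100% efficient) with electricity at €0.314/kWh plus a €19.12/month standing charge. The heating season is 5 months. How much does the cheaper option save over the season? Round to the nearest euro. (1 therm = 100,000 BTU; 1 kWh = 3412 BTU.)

Heat load = 17900 kWh × 3412 = 61,074,800 BTU
Gas: input = 61,074,800 / 0.89 = 68,623,371 BTU = 686.2 therm → 686.2 × €2.06 = €1,413.64; + 5 × €20.13 standing = €1,514.29
Electric: 61,074,800 BTU / 3412 = 17,900 kWh → × €0.314 = €5,620.60; + 5 × €19.12 standing = €5,716.20
Difference = |€1,514.29 − €5,716.20| = €4,201.91 ≈ €4202

€4202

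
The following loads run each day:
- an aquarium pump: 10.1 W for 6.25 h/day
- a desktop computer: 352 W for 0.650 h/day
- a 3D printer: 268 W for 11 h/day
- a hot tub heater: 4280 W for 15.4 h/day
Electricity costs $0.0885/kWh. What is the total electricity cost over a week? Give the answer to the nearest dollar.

aquarium pump: 10.1 W × 6.25 h × 7 d = 442 Wh = 0.4419 kWh
desktop computer: 352 W × 0.650 h × 7 d = 1,602 Wh = 1.602 kWh
3D printer: 268 W × 11 h × 7 d = 20,636 Wh = 20.64 kWh
hot tub heater: 4280 W × 15.4 h × 7 d = 461,384 Wh = 461.4 kWh
Total energy = 0.4419 + 1.602 + 20.64 + 461.4 = 484.1 kWh
Cost = 484.1 kWh × $0.0885 = $42.84 ≈ $43

$43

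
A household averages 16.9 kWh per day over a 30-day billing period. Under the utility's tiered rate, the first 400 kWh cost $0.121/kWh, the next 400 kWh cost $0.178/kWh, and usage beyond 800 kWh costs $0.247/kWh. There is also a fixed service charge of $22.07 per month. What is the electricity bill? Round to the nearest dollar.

$90

Usage = 16.9 kWh/day × 30 days = 507 kWh
First 400 kWh × $0.121 = $48.40
Next 107 kWh × $0.178 = $19.05
Remaining tier: 0 kWh (not reached)
Energy charge = $67.45; + service $22.07 = $89.52 ≈ $90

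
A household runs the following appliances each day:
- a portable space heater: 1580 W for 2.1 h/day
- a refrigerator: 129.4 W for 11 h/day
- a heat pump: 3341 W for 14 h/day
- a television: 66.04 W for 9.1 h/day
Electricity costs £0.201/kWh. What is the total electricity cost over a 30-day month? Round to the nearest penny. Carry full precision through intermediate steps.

portable space heater: 1580 W × 2.1 h × 30 d = 99,540 Wh = 99.54 kWh
refrigerator: 129.4 W × 11 h × 30 d = 42,702 Wh = 42.7 kWh
heat pump: 3341 W × 14 h × 30 d = 1,403,220 Wh = 1,403 kWh
television: 66.04 W × 9.1 h × 30 d = 18,029 Wh = 18.03 kWh
Total energy = 99.54 + 42.7 + 1,403 + 18.03 = 1,563 kWh
Cost = 1,563 kWh × £0.201 = £314.26

£314.26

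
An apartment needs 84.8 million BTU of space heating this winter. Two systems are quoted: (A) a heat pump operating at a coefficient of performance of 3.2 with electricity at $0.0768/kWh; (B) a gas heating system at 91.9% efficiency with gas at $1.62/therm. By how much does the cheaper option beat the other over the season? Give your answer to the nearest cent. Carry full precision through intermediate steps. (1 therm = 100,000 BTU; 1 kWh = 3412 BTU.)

$898.36

Heat load = 84.8 × 10⁶ BTU = 84,800,000 BTU
Gas: input = 84,800,000 / 0.919 = 92,274,211 BTU = 922.7 therm → 922.7 × $1.62 = $1,494.84
Heat pump: 84,800,000 BTU / 3412 = 24,850 kWh heat; / 3.2 = 7,767 kWh in → × $0.0768 = $596.48
Difference = |$1,494.84 − $596.48| = $898.36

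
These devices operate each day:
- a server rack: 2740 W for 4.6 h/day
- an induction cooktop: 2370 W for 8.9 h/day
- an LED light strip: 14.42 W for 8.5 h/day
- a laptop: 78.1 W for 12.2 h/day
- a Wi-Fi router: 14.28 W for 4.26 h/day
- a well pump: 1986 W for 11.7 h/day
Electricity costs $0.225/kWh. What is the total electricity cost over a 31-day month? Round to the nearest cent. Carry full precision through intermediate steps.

$405.03

server rack: 2740 W × 4.6 h × 31 d = 390,724 Wh = 390.7 kWh
induction cooktop: 2370 W × 8.9 h × 31 d = 653,883 Wh = 653.9 kWh
LED light strip: 14.42 W × 8.5 h × 31 d = 3,800 Wh = 3.8 kWh
laptop: 78.1 W × 12.2 h × 31 d = 29,537 Wh = 29.54 kWh
Wi-Fi router: 14.28 W × 4.26 h × 31 d = 1,886 Wh = 1.886 kWh
well pump: 1986 W × 11.7 h × 31 d = 720,322 Wh = 720.3 kWh
Total energy = 390.7 + 653.9 + 3.8 + 29.54 + 1.886 + 720.3 = 1,800 kWh
Cost = 1,800 kWh × $0.225 = $405.03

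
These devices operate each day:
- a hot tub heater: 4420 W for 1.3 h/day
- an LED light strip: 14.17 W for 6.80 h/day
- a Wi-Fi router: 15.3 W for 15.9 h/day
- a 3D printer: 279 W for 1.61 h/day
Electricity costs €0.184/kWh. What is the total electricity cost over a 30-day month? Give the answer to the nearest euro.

hot tub heater: 4420 W × 1.3 h × 30 d = 172,380 Wh = 172.4 kWh
LED light strip: 14.17 W × 6.80 h × 30 d = 2,891 Wh = 2.891 kWh
Wi-Fi router: 15.3 W × 15.9 h × 30 d = 7,298 Wh = 7.298 kWh
3D printer: 279 W × 1.61 h × 30 d = 13,476 Wh = 13.48 kWh
Total energy = 172.4 + 2.891 + 7.298 + 13.48 = 196 kWh
Cost = 196 kWh × €0.184 = €36.07 ≈ €36

€36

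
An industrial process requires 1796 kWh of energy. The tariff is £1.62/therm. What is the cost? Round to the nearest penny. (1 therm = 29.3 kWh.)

1796 kWh × (0.03413 therm/kWh) = 61.3 therm
Cost = 61.3 therm × £1.62/therm = £99.30

£99.30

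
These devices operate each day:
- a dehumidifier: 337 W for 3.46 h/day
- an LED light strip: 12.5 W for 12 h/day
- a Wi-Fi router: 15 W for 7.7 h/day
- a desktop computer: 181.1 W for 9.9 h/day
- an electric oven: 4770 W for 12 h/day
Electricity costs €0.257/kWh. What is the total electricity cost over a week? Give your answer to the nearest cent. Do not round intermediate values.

€108.78

dehumidifier: 337 W × 3.46 h × 7 d = 8,162 Wh = 8.162 kWh
LED light strip: 12.5 W × 12 h × 7 d = 1,050 Wh = 1.05 kWh
Wi-Fi router: 15 W × 7.7 h × 7 d = 808 Wh = 0.8085 kWh
desktop computer: 181.1 W × 9.9 h × 7 d = 12,550 Wh = 12.55 kWh
electric oven: 4770 W × 12 h × 7 d = 400,680 Wh = 400.7 kWh
Total energy = 8.162 + 1.05 + 0.8085 + 12.55 + 400.7 = 423.3 kWh
Cost = 423.3 kWh × €0.257 = €108.78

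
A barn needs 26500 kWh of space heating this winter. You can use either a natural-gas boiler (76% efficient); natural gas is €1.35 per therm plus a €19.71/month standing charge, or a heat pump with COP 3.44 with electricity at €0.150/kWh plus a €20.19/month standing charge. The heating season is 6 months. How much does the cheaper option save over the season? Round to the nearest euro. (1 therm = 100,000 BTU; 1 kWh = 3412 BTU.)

€448

Heat load = 26500 kWh × 3412 = 90,418,000 BTU
Gas: input = 90,418,000 / 0.76 = 118,971,053 BTU = 1,190 therm → 1,190 × €1.35 = €1,606.11; + 6 × €19.71 standing = €1,724.37
Heat pump: 90,418,000 BTU / 3412 = 26,500 kWh heat; / 3.44 = 7,703 kWh in → × €0.150 = €1,155.52; + 6 × €20.19 standing = €1,276.66
Difference = |€1,724.37 − €1,276.66| = €447.71 ≈ €448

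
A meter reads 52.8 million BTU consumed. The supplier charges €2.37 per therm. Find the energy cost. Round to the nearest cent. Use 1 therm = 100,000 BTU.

€1251.36

52.8 million BTU × (10 therm/million BTU) = 528 therm
Cost = 528 therm × €2.37/therm = €1,251.36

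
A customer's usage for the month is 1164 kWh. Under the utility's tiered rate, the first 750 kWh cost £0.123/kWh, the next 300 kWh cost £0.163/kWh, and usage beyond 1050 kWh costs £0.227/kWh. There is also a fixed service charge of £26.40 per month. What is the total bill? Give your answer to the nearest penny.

£193.43

First 750 kWh × £0.123 = £92.25
Next 300 kWh × £0.163 = £48.90
Remaining 114 kWh × £0.227 = £25.88
Energy charge = £167.03; + service £26.40 = £193.43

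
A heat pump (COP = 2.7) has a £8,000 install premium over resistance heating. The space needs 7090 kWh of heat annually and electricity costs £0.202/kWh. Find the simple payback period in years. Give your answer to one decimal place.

Resistance: 7090 kWh × £0.202 = £1,432.18/yr
Heat pump: 7090 / 2.7 = 2626 kWh in → × £0.202 = £530.44/yr
Annual savings = £901.74
Payback = £8,000 / £901.74 = 8.87 years

8.9 years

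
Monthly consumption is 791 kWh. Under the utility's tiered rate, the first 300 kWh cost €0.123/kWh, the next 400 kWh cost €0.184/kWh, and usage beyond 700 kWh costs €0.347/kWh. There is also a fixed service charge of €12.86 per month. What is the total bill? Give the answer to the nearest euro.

€155

First 300 kWh × €0.123 = €36.90
Next 400 kWh × €0.184 = €73.60
Remaining 91 kWh × €0.347 = €31.58
Energy charge = €142.08; + service €12.86 = €154.94 ≈ €155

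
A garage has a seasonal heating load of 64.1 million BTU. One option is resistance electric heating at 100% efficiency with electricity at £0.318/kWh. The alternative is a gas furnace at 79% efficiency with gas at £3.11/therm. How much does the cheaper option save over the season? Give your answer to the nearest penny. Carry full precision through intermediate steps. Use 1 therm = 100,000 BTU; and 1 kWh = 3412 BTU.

Heat load = 64.1 × 10⁶ BTU = 64,100,000 BTU
Gas: input = 64,100,000 / 0.79 = 81,139,241 BTU = 811.4 therm → 811.4 × £3.11 = £2,523.43
Electric: 64,100,000 BTU / 3412 = 18,790 kWh → × £0.318 = £5,974.15
Difference = |£2,523.43 − £5,974.15| = £3,450.72

£3450.72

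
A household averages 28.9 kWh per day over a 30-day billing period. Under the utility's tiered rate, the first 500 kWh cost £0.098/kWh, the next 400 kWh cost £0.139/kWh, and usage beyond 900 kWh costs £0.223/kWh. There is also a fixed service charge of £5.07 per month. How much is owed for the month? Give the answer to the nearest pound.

£105

Usage = 28.9 kWh/day × 30 days = 867 kWh
First 500 kWh × £0.098 = £49.00
Next 367 kWh × £0.139 = £51.01
Remaining tier: 0 kWh (not reached)
Energy charge = £100.01; + service £5.07 = £105.08 ≈ £105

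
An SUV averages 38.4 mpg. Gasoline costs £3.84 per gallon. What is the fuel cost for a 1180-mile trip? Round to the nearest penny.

£118.00

Fuel = 1180 mi / 38.4 mpg = 30.73 gal
Cost = 30.73 gal × £3.84/gal = £118.00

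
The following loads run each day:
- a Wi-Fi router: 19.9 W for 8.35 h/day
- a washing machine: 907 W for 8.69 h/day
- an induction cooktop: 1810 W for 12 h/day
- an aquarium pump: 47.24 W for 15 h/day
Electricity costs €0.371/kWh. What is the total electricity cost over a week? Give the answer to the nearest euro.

Wi-Fi router: 19.9 W × 8.35 h × 7 d = 1,163 Wh = 1.163 kWh
washing machine: 907 W × 8.69 h × 7 d = 55,173 Wh = 55.17 kWh
induction cooktop: 1810 W × 12 h × 7 d = 152,040 Wh = 152 kWh
aquarium pump: 47.24 W × 15 h × 7 d = 4,960 Wh = 4.96 kWh
Total energy = 1.163 + 55.17 + 152 + 4.96 = 213.3 kWh
Cost = 213.3 kWh × €0.371 = €79.15 ≈ €79

€79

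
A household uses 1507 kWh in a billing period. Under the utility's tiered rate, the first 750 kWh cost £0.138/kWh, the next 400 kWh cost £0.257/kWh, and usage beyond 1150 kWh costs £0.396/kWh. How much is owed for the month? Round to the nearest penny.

First 750 kWh × £0.138 = £103.50
Next 400 kWh × £0.257 = £102.80
Remaining 357 kWh × £0.396 = £141.37
Total = £347.67

£347.67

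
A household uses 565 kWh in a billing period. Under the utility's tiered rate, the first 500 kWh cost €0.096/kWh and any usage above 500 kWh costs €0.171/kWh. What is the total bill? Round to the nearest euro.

€59

First 500 kWh × €0.096 = €48.00
Remaining 65 kWh × €0.171 = €11.12
Total = €59.12 ≈ €59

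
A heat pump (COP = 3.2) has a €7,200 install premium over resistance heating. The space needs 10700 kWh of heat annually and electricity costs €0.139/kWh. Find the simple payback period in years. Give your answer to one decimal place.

7.0 years

Resistance: 10700 kWh × €0.139 = €1,487.30/yr
Heat pump: 10700 / 3.2 = 3344 kWh in → × €0.139 = €464.78/yr
Annual savings = €1,022.52
Payback = €7,200 / €1,022.52 = 7.04 years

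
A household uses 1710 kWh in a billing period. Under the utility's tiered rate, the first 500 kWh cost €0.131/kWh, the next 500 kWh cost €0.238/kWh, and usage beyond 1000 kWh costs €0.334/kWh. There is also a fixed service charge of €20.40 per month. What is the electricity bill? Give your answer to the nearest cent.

First 500 kWh × €0.131 = €65.50
Next 500 kWh × €0.238 = €119.00
Remaining 710 kWh × €0.334 = €237.14
Energy charge = €421.64; + service €20.40 = €442.04

€442.04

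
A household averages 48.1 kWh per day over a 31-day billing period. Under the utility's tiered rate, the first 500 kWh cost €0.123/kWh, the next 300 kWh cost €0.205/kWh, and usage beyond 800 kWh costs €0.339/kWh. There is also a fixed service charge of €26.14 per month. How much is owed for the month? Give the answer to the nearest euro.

€383

Usage = 48.1 kWh/day × 31 days = 1491.1 kWh
First 500 kWh × €0.123 = €61.50
Next 300 kWh × €0.205 = €61.50
Remaining 691.1 kWh × €0.339 = €234.28
Energy charge = €357.28; + service €26.14 = €383.42 ≈ €383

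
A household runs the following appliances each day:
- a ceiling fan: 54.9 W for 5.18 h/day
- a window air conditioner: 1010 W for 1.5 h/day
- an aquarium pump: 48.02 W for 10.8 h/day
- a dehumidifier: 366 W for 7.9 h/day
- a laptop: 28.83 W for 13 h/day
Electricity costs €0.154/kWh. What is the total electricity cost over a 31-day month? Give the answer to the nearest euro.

ceiling fan: 54.9 W × 5.18 h × 31 d = 8,816 Wh = 8.816 kWh
window air conditioner: 1010 W × 1.5 h × 31 d = 46,965 Wh = 46.97 kWh
aquarium pump: 48.02 W × 10.8 h × 31 d = 16,077 Wh = 16.08 kWh
dehumidifier: 366 W × 7.9 h × 31 d = 89,633 Wh = 89.63 kWh
laptop: 28.83 W × 13 h × 31 d = 11,618 Wh = 11.62 kWh
Total energy = 8.816 + 46.97 + 16.08 + 89.63 + 11.62 = 173.1 kWh
Cost = 173.1 kWh × €0.154 = €26.66 ≈ €27

€27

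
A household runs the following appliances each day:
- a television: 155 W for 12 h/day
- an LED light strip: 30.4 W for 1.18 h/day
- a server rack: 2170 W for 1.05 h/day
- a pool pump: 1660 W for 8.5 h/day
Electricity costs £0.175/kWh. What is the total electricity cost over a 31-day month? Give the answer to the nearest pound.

£99

television: 155 W × 12 h × 31 d = 57,660 Wh = 57.66 kWh
LED light strip: 30.4 W × 1.18 h × 31 d = 1,112 Wh = 1.112 kWh
server rack: 2170 W × 1.05 h × 31 d = 70,634 Wh = 70.63 kWh
pool pump: 1660 W × 8.5 h × 31 d = 437,410 Wh = 437.4 kWh
Total energy = 57.66 + 1.112 + 70.63 + 437.4 = 566.8 kWh
Cost = 566.8 kWh × £0.175 = £99.19 ≈ £99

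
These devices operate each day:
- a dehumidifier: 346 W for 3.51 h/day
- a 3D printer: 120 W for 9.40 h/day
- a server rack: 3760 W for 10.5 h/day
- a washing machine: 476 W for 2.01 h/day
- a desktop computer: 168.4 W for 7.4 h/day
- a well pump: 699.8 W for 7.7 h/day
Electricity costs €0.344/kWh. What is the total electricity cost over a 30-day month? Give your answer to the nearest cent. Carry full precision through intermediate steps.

€509.95

dehumidifier: 346 W × 3.51 h × 30 d = 36,434 Wh = 36.43 kWh
3D printer: 120 W × 9.40 h × 30 d = 33,840 Wh = 33.84 kWh
server rack: 3760 W × 10.5 h × 30 d = 1,184,400 Wh = 1,184 kWh
washing machine: 476 W × 2.01 h × 30 d = 28,703 Wh = 28.7 kWh
desktop computer: 168.4 W × 7.4 h × 30 d = 37,385 Wh = 37.38 kWh
well pump: 699.8 W × 7.7 h × 30 d = 161,654 Wh = 161.7 kWh
Total energy = 36.43 + 33.84 + 1,184 + 28.7 + 37.38 + 161.7 = 1,482 kWh
Cost = 1,482 kWh × €0.344 = €509.95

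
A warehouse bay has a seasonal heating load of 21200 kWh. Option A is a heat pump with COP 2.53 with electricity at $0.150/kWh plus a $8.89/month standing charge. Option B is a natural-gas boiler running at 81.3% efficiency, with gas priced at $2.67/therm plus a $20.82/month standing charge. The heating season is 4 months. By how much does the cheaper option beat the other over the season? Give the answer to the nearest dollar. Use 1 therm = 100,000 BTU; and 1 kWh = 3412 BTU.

Heat load = 21200 kWh × 3412 = 72,334,400 BTU
Gas: input = 72,334,400 / 0.813 = 88,972,202 BTU = 889.7 therm → 889.7 × $2.67 = $2,375.56; + 4 × $20.82 standing = $2,458.84
Heat pump: 72,334,400 BTU / 3412 = 21,200 kWh heat; / 2.53 = 8,379 kWh in → × $0.150 = $1,256.92; + 4 × $8.89 standing = $1,292.48
Difference = |$2,458.84 − $1,292.48| = $1,166.36 ≈ $1166

$1166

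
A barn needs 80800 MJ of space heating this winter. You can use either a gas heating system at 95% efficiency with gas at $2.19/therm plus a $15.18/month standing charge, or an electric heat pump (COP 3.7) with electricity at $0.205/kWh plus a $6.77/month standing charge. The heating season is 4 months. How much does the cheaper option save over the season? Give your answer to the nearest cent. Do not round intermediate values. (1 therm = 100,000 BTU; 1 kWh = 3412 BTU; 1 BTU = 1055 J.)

$555.53

Heat load = 80800 MJ = 80,800,000,000 J / 1055 = 76,587,678 BTU
Gas: input = 76,587,678 / 0.95 = 80,618,608 BTU = 806.2 therm → 806.2 × $2.19 = $1,765.55; + 4 × $15.18 standing = $1,826.27
Heat pump: 76,587,678 BTU / 3412 = 22,450 kWh heat; / 3.7 = 6,067 kWh in → × $0.205 = $1,243.66; + 4 × $6.77 standing = $1,270.74
Difference = |$1,826.27 − $1,270.74| = $555.53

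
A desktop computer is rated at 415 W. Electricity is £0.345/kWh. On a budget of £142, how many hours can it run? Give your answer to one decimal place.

Energy budget = £142 / £0.345 per kWh = 411.6 kWh = 411,594 Wh
Runtime = 411,594 Wh / 415 W = 991.8 h

991.8 h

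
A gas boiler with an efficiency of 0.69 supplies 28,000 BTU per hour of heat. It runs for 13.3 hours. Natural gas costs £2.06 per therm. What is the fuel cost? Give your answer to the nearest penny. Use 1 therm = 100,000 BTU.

Heat delivered = 28,000 BTU/h × 13.3 h = 372,400 BTU
Gas input = 372,400 / 0.69 = 539,710 BTU
= 539,710 / 100,000 = 5.397 therm
Cost = 5.397 × £2.06/therm = £11.12

£11.12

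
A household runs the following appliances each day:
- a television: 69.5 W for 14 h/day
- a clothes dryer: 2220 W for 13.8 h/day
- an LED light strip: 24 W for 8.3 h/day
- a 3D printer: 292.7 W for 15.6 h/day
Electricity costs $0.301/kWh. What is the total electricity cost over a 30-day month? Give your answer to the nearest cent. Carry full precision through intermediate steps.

television: 69.5 W × 14 h × 30 d = 29,190 Wh = 29.19 kWh
clothes dryer: 2220 W × 13.8 h × 30 d = 919,080 Wh = 919.1 kWh
LED light strip: 24 W × 8.3 h × 30 d = 5,976 Wh = 5.976 kWh
3D printer: 292.7 W × 15.6 h × 30 d = 136,984 Wh = 137 kWh
Total energy = 29.19 + 919.1 + 5.976 + 137 = 1,091 kWh
Cost = 1,091 kWh × $0.301 = $328.46

$328.46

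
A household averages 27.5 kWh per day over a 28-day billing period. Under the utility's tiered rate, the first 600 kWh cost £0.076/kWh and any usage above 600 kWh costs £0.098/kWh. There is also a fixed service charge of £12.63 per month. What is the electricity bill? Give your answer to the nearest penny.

£74.89

Usage = 27.5 kWh/day × 28 days = 770 kWh
First 600 kWh × £0.076 = £45.60
Remaining 170 kWh × £0.098 = £16.66
Energy charge = £62.26; + service £12.63 = £74.89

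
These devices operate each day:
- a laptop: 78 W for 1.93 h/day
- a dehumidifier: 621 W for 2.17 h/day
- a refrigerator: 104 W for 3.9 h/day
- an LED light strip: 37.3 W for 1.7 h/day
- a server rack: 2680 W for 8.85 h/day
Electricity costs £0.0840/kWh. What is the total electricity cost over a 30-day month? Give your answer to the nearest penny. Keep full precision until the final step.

£64.73

laptop: 78 W × 1.93 h × 30 d = 4,516 Wh = 4.516 kWh
dehumidifier: 621 W × 2.17 h × 30 d = 40,427 Wh = 40.43 kWh
refrigerator: 104 W × 3.9 h × 30 d = 12,168 Wh = 12.17 kWh
LED light strip: 37.3 W × 1.7 h × 30 d = 1,902 Wh = 1.902 kWh
server rack: 2680 W × 8.85 h × 30 d = 711,540 Wh = 711.5 kWh
Total energy = 4.516 + 40.43 + 12.17 + 1.902 + 711.5 = 770.6 kWh
Cost = 770.6 kWh × £0.0840 = £64.73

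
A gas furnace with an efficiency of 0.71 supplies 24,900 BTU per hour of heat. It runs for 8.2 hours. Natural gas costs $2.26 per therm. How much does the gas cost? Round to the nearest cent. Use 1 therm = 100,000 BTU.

$6.50

Heat delivered = 24,900 BTU/h × 8.2 h = 204,180 BTU
Gas input = 204,180 / 0.71 = 287,577 BTU
= 287,577 / 100,000 = 2.876 therm
Cost = 2.876 × $2.26/therm = $6.50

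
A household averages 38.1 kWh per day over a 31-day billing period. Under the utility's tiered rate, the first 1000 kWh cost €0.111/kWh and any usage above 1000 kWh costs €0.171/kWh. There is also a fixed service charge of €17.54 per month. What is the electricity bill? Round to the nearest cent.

Usage = 38.1 kWh/day × 31 days = 1181.1 kWh
First 1000 kWh × €0.111 = €111.00
Remaining 181.1 kWh × €0.171 = €30.97
Energy charge = €141.97; + service €17.54 = €159.51

€159.51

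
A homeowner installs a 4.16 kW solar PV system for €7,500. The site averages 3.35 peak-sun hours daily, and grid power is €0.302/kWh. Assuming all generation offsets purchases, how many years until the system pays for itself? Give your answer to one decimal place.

Daily generation = 4.16 kW × 3.35 h = 13.94 kWh
Annual generation = 13.94 × 365 = 5086.6 kWh
Annual savings = 5086.6 × €0.302 = €1,536.17
Payback = €7,500 / €1,536.17 = 4.88 years

4.9 years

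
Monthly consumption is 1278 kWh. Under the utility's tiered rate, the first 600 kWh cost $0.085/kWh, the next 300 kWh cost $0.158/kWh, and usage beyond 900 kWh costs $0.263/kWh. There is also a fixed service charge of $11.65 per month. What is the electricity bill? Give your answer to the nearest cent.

$209.46

First 600 kWh × $0.085 = $51.00
Next 300 kWh × $0.158 = $47.40
Remaining 378 kWh × $0.263 = $99.41
Energy charge = $197.81; + service $11.65 = $209.46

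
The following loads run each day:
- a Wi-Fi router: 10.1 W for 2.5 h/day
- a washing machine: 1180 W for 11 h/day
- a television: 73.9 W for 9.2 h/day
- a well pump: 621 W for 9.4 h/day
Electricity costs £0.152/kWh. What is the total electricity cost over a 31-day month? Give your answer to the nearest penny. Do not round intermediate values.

£91.99

Wi-Fi router: 10.1 W × 2.5 h × 31 d = 783 Wh = 0.7827 kWh
washing machine: 1180 W × 11 h × 31 d = 402,380 Wh = 402.4 kWh
television: 73.9 W × 9.2 h × 31 d = 21,076 Wh = 21.08 kWh
well pump: 621 W × 9.4 h × 31 d = 180,959 Wh = 181 kWh
Total energy = 0.7827 + 402.4 + 21.08 + 181 = 605.2 kWh
Cost = 605.2 kWh × £0.152 = £91.99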